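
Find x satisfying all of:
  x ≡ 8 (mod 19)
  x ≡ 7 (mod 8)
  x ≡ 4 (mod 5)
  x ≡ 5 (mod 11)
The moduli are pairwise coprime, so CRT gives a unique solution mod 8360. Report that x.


Product of moduli M = 19 · 8 · 5 · 11 = 8360.
Merge one congruence at a time:
  Start: x ≡ 8 (mod 19).
  Combine with x ≡ 7 (mod 8); new modulus lcm = 152.
    Write x = 8 + 19·t and substitute into x ≡ 7 (mod 8): 19·t ≡ 7 − 8 = -1 (mod 8).
    Reduce coefficients mod 8: 3·t ≡ 7 (mod 8).
    The inverse of 3 mod 8 is 3 (since 3·3 = 9 = 1·8 + 1), so t ≡ 3·7 = 21 ≡ 5 (mod 8).
    Then x = 8 + 19·5 = 103, valid modulo lcm(19, 8) = 152: x ≡ 103 (mod 152).
  Combine with x ≡ 4 (mod 5); new modulus lcm = 760.
    Write x = 103 + 152·t and substitute into x ≡ 4 (mod 5): 152·t ≡ 4 − 103 = -99 (mod 5).
    Reduce coefficients mod 5: 2·t ≡ 1 (mod 5).
    The inverse of 2 mod 5 is 3 (since 2·3 = 6 = 1·5 + 1), so t ≡ 3·1 = 3 ≡ 3 (mod 5).
    Then x = 103 + 152·3 = 559, valid modulo lcm(152, 5) = 760: x ≡ 559 (mod 760).
  Combine with x ≡ 5 (mod 11); new modulus lcm = 8360.
    Write x = 559 + 760·t and substitute into x ≡ 5 (mod 11): 760·t ≡ 5 − 559 = -554 (mod 11).
    Reduce coefficients mod 11: 1·t ≡ 7 (mod 11).
    So t ≡ 7 (mod 11).
    Then x = 559 + 760·7 = 5879, valid modulo lcm(760, 11) = 8360: x ≡ 5879 (mod 8360).
Verify against each original: 5879 mod 19 = 8, 5879 mod 8 = 7, 5879 mod 5 = 4, 5879 mod 11 = 5.

x ≡ 5879 (mod 8360).


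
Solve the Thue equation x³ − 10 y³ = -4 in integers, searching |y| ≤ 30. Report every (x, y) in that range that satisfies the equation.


The equation is x³ - 10y³ = -4. For fixed y, x³ = 10·y³ − 4, so a solution requires the RHS to be a perfect cube.
Strategy: iterate y from -30 to 30, compute RHS = 10·y³ − 4, and check whether it is a (positive or negative) perfect cube.
Check small values of y:
  y = 0: RHS = -4 is not a perfect cube.
  y = 1: RHS = 6 is not a perfect cube.
  y = -1: RHS = -14 is not a perfect cube.
  y = 2: RHS = 76 is not a perfect cube.
  y = -2: RHS = -84 is not a perfect cube.
  y = 3: RHS = 266 is not a perfect cube.
  y = -3: RHS = -274 is not a perfect cube.
Continuing the search up to |y| = 30 finds no solutions either.
No (x, y) in the scanned range satisfies the equation.

No integer solutions with |y| ≤ 30.


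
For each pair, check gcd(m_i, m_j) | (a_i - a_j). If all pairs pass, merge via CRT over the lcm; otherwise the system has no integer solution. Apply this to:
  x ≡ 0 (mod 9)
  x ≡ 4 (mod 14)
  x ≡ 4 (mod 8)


Moduli 9, 14, 8 are not pairwise coprime, so CRT works modulo lcm(m_i) when all pairwise compatibility conditions hold.
Pairwise compatibility: gcd(m_i, m_j) must divide a_i - a_j for every pair.
Merge one congruence at a time:
  Start: x ≡ 0 (mod 9).
  Combine with x ≡ 4 (mod 14): gcd(9, 14) = 1; 4 - 0 = 4, which IS divisible by 1, so compatible.
    Write x = 0 + 9·t and substitute into x ≡ 4 (mod 14): 9·t ≡ 4 − 0 = 4 (mod 14).
    The inverse of 9 mod 14 is 11 (since 9·11 = 99 = 7·14 + 1), so t ≡ 11·4 = 44 ≡ 2 (mod 14).
    Then x = 0 + 9·2 = 18, valid modulo lcm(9, 14) = 126: x ≡ 18 (mod 126).
  Combine with x ≡ 4 (mod 8): gcd(126, 8) = 2; 4 - 18 = -14, which IS divisible by 2, so compatible.
    Write x = 18 + 126·t and substitute into x ≡ 4 (mod 8): 126·t ≡ 4 − 18 = -14 (mod 8).
    Divide the congruence (and modulus) by g = 2: 63·t ≡ -7 (mod 4).
    Reduce coefficients mod 4: 3·t ≡ 1 (mod 4).
    The inverse of 3 mod 4 is 3 (since 3·3 = 9 = 2·4 + 1), so t ≡ 3·1 = 3 ≡ 3 (mod 4).
    Then x = 18 + 126·3 = 396, valid modulo lcm(126, 8) = 504: x ≡ 396 (mod 504).
Verify: 396 mod 9 = 0, 396 mod 14 = 4, 396 mod 8 = 4.

x ≡ 396 (mod 504).


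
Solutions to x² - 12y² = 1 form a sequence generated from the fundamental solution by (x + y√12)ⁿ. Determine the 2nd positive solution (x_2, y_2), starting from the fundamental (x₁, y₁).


Step 1: Find the fundamental solution (x₁, y₁) of x² - 12y² = 1.
  Expand √12 as a continued fraction. a₀ = ⌊√12⌋ = 3; iterate m_{k+1} = d_k·a_k − m_k, d_{k+1} = (12 − m_{k+1}²)/d_k, a_{k+1} = ⌊(a₀ + m_{k+1})/d_{k+1}⌋ (starting m₀ = 0, d₀ = 1), with convergents p_k = a_k·p_{k-1} + p_{k-2}, q_k = a_k·q_{k-1} + q_{k-2} (p₋₁ = 1, q₋₁ = 0):
  k = 0: a₀ = 3; p₀/q₀ = 3/1; p₀² − 12·q₀² = 9 − 12 = -3.
  k = 1: m = 3, d = 3, a = ⌊(3 + 3)/3⌋ = 2; p/q = (2·3 + 1)/(2·1 + 0) = 7/2; p² − 12·q² = 49 − 48 = 1.
  The first convergent with p² − 12·q² = 1 gives the fundamental solution (x₁, y₁) = (7, 2).
Step 2: Apply the recurrence (x_{n+1}, y_{n+1}) = (x₁x_n + 12y₁y_n, x₁y_n + y₁x_n) repeatedly.
  From (x_1, y_1) = (7, 2): x_2 = 7·7 + 12·2·2 = 97; y_2 = 7·2 + 2·7 = 28.
Step 3: Verify x_2² - 12·y_2² = 9409 - 9408 = 1 (should be 1). ✓

(x_1, y_1) = (7, 2); (x_2, y_2) = (97, 28).


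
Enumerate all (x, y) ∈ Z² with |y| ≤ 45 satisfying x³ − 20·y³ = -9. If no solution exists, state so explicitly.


The equation is x³ - 20y³ = -9. For fixed y, x³ = 20·y³ − 9, so a solution requires the RHS to be a perfect cube.
Strategy: iterate y from -45 to 45, compute RHS = 20·y³ − 9, and check whether it is a (positive or negative) perfect cube.
Check small values of y:
  y = 0: RHS = -9 is not a perfect cube.
  y = 1: RHS = 11 is not a perfect cube.
  y = -1: RHS = -29 is not a perfect cube.
  y = 2: RHS = 151 is not a perfect cube.
  y = -2: RHS = -169 is not a perfect cube.
  y = 3: RHS = 531 is not a perfect cube.
  y = -3: RHS = -549 is not a perfect cube.
Continuing the search up to |y| = 45 finds no solutions either.
No (x, y) in the scanned range satisfies the equation.

No integer solutions with |y| ≤ 45.


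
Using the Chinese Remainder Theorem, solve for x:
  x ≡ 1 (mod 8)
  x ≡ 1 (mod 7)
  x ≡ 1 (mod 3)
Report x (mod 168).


Moduli 8, 7, 3 are pairwise coprime; by CRT there is a unique solution modulo M = 8 · 7 · 3 = 168.
Solve pairwise, accumulating the modulus:
  Start with x ≡ 1 (mod 8).
  Combine with x ≡ 1 (mod 7): since gcd(8, 7) = 1, we get a unique residue mod 56.
    Write x = 1 + 8·t and substitute into x ≡ 1 (mod 7): 8·t ≡ 1 − 1 = 0 (mod 7).
    Reduce coefficients mod 7: 1·t ≡ 0 (mod 7).
    So t ≡ 0 (mod 7).
    Then x = 1 + 8·0 = 1, valid modulo lcm(8, 7) = 56: x ≡ 1 (mod 56).
  Combine with x ≡ 1 (mod 3): since gcd(56, 3) = 1, we get a unique residue mod 168.
    Write x = 1 + 56·t and substitute into x ≡ 1 (mod 3): 56·t ≡ 1 − 1 = 0 (mod 3).
    Reduce coefficients mod 3: 2·t ≡ 0 (mod 3).
    The inverse of 2 mod 3 is 2 (since 2·2 = 4 = 1·3 + 1), so t ≡ 2·0 = 0 ≡ 0 (mod 3).
    Then x = 1 + 56·0 = 1, valid modulo lcm(56, 3) = 168: x ≡ 1 (mod 168).
Verify: 1 mod 8 = 1 ✓, 1 mod 7 = 1 ✓, 1 mod 3 = 1 ✓.

x ≡ 1 (mod 168).


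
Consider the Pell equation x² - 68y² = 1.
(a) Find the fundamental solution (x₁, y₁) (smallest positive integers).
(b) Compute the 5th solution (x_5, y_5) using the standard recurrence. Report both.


Step 1: Find the fundamental solution (x₁, y₁) of x² - 68y² = 1.
  Expand √68 as a continued fraction. a₀ = ⌊√68⌋ = 8; iterate m_{k+1} = d_k·a_k − m_k, d_{k+1} = (68 − m_{k+1}²)/d_k, a_{k+1} = ⌊(a₀ + m_{k+1})/d_{k+1}⌋ (starting m₀ = 0, d₀ = 1), with convergents p_k = a_k·p_{k-1} + p_{k-2}, q_k = a_k·q_{k-1} + q_{k-2} (p₋₁ = 1, q₋₁ = 0):
  k = 0: a₀ = 8; p₀/q₀ = 8/1; p₀² − 68·q₀² = 64 − 68 = -4.
  k = 1: m = 8, d = 4, a = ⌊(8 + 8)/4⌋ = 4; p/q = (4·8 + 1)/(4·1 + 0) = 33/4; p² − 68·q² = 1089 − 1088 = 1.
  The first convergent with p² − 68·q² = 1 gives the fundamental solution (x₁, y₁) = (33, 4).
Step 2: Apply the recurrence (x_{n+1}, y_{n+1}) = (x₁x_n + 68y₁y_n, x₁y_n + y₁x_n) repeatedly.
  From (x_1, y_1) = (33, 4): x_2 = 33·33 + 68·4·4 = 2177; y_2 = 33·4 + 4·33 = 264.
  From (x_2, y_2) = (2177, 264): x_3 = 33·2177 + 68·4·264 = 143649; y_3 = 33·264 + 4·2177 = 17420.
  From (x_3, y_3) = (143649, 17420): x_4 = 33·143649 + 68·4·17420 = 9478657; y_4 = 33·17420 + 4·143649 = 1149456.
  From (x_4, y_4) = (9478657, 1149456): x_5 = 33·9478657 + 68·4·1149456 = 625447713; y_5 = 33·1149456 + 4·9478657 = 75846676.
Step 3: Verify x_5² - 68·y_5² = 391184841696930369 - 391184841696930368 = 1 (should be 1). ✓

(x_1, y_1) = (33, 4); (x_5, y_5) = (625447713, 75846676).


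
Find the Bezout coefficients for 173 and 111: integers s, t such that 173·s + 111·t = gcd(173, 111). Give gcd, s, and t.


Euclidean algorithm on (173, 111) — divide until remainder is 0:
  173 = 1 · 111 + 62
  111 = 1 · 62 + 49
  62 = 1 · 49 + 13
  49 = 3 · 13 + 10
  13 = 1 · 10 + 3
  10 = 3 · 3 + 1
  3 = 3 · 1 + 0
gcd(173, 111) = 1.
Track Bezout coefficients alongside the remainders: start with r₀ = 173 = a·1 + b·0 (s = 1, t = 0) and r₁ = 111 = a·0 + b·1 (s = 0, t = 1); each new remainder r_{k+1} = r_{k-1} − q_k·r_k inherits s_{k+1} = s_{k-1} − q_k·s_k, t_{k+1} = t_{k-1} − q_k·t_k, so r_k = a·s_k + b·t_k at every step:
  q = 1: r = 62, s = 1 − 1·0 = 1, t = 0 − 1·1 = -1  (check: 173·1 + 111·(-1) = 62)
  q = 1: r = 49, s = 0 − 1·1 = -1, t = 1 − 1·(-1) = 2  (check: 173·(-1) + 111·2 = 49)
  q = 1: r = 13, s = 1 − 1·(-1) = 2, t = -1 − 1·2 = -3  (check: 173·2 + 111·(-3) = 13)
  q = 3: r = 10, s = -1 − 3·2 = -7, t = 2 − 3·(-3) = 11  (check: 173·(-7) + 111·11 = 10)
  q = 1: r = 3, s = 2 − 1·(-7) = 9, t = -3 − 1·11 = -14  (check: 173·9 + 111·(-14) = 3)
  q = 3: r = 1, s = -7 − 3·9 = -34, t = 11 − 3·(-14) = 53  (check: 173·(-34) + 111·53 = 1)
The row with r = 1 (the gcd) gives the Bezout coefficients s = -34, t = 53.
Result: 173 · (-34) + 111 · (53) = 1.

gcd(173, 111) = 1; s = -34, t = 53 (check: 173·(-34) + 111·53 = 1).


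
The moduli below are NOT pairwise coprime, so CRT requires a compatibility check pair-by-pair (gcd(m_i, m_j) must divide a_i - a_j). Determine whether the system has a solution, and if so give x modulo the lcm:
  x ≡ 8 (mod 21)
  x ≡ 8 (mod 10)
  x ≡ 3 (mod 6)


Moduli 21, 10, 6 are not pairwise coprime, so CRT works modulo lcm(m_i) when all pairwise compatibility conditions hold.
Pairwise compatibility: gcd(m_i, m_j) must divide a_i - a_j for every pair.
Merge one congruence at a time:
  Start: x ≡ 8 (mod 21).
  Combine with x ≡ 8 (mod 10): gcd(21, 10) = 1; 8 - 8 = 0, which IS divisible by 1, so compatible.
    Write x = 8 + 21·t and substitute into x ≡ 8 (mod 10): 21·t ≡ 8 − 8 = 0 (mod 10).
    Reduce coefficients mod 10: 1·t ≡ 0 (mod 10).
    So t ≡ 0 (mod 10).
    Then x = 8 + 21·0 = 8, valid modulo lcm(21, 10) = 210: x ≡ 8 (mod 210).
  Combine with x ≡ 3 (mod 6): gcd(210, 6) = 6, and 3 - 8 = -5 is NOT divisible by 6.
    ⇒ system is inconsistent (no integer solution).

No solution (the system is inconsistent).


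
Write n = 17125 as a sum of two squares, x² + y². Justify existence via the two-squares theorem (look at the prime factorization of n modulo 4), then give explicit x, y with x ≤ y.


Step 1: Factor n = 17125 = 5^3 · 137.
Step 2: Check the mod-4 condition on each prime factor: 5 ≡ 1 (mod 4), exponent 3; 137 ≡ 1 (mod 4), exponent 1.
All primes ≡ 3 (mod 4) appear to even exponent (or don't appear), so by the two-squares theorem n IS expressible as a sum of two squares.
Step 3: Build a representation. Group n = k² · m with k = 5 and m = 5 · 137 = 685 (a product of primes ≡ 1 (mod 4)); a representation of m scales to one of n via (k·x)² + (k·y)² = k²(x² + y²). Each prime p ≡ 1 (mod 4) is itself a sum of two squares; find a² by testing p − a² for a perfect square:
  5: 5 − 1² = 4 = 2² ⇒ 5 = 1² + 2².
  137: 137 − 1² = 136, 137 − 2² = 133, 137 − 3² = 128, 137 − 4² = 121 = 11² ⇒ 137 = 4² + 11².
  Combine using the Brahmagupta–Fibonacci identity (a² + b²)(c² + d²) = (ac − bd)² + (ad + bc)² = (ac + bd)² + (ad − bc)²:
  5 · 137 = 685: from (1² + 2²)(4² + 11²), take (1·4 − 2·11, 1·11 + 2·4) = (4 − 22, 11 + 8) = (-18, 19); dropping signs (only squares matter) gives (18, 19); check 18² + 19² = 324 + 361 = 685 ✓.
  Scale by k = 5: (5·18, 5·19) = (90, 95).
Step 4: Order so x ≤ y and verify: 90² + 95² = 8100 + 9025 = 17125 = n. ✓

n = 17125 = 90² + 95² (one valid representation with x ≤ y).


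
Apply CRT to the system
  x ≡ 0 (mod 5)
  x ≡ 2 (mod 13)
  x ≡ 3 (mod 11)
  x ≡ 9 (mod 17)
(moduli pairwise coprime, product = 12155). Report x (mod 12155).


Product of moduli M = 5 · 13 · 11 · 17 = 12155.
Merge one congruence at a time:
  Start: x ≡ 0 (mod 5).
  Combine with x ≡ 2 (mod 13); new modulus lcm = 65.
    Write x = 0 + 5·t and substitute into x ≡ 2 (mod 13): 5·t ≡ 2 − 0 = 2 (mod 13).
    The inverse of 5 mod 13 is 8 (since 5·8 = 40 = 3·13 + 1), so t ≡ 8·2 = 16 ≡ 3 (mod 13).
    Then x = 0 + 5·3 = 15, valid modulo lcm(5, 13) = 65: x ≡ 15 (mod 65).
  Combine with x ≡ 3 (mod 11); new modulus lcm = 715.
    Write x = 15 + 65·t and substitute into x ≡ 3 (mod 11): 65·t ≡ 3 − 15 = -12 (mod 11).
    Reduce coefficients mod 11: 10·t ≡ 10 (mod 11).
    The inverse of 10 mod 11 is 10 (since 10·10 = 100 = 9·11 + 1), so t ≡ 10·10 = 100 ≡ 1 (mod 11).
    Then x = 15 + 65·1 = 80, valid modulo lcm(65, 11) = 715: x ≡ 80 (mod 715).
  Combine with x ≡ 9 (mod 17); new modulus lcm = 12155.
    Write x = 80 + 715·t and substitute into x ≡ 9 (mod 17): 715·t ≡ 9 − 80 = -71 (mod 17).
    Reduce coefficients mod 17: 1·t ≡ 14 (mod 17).
    So t ≡ 14 (mod 17).
    Then x = 80 + 715·14 = 10090, valid modulo lcm(715, 17) = 12155: x ≡ 10090 (mod 12155).
Verify against each original: 10090 mod 5 = 0, 10090 mod 13 = 2, 10090 mod 11 = 3, 10090 mod 17 = 9.

x ≡ 10090 (mod 12155).


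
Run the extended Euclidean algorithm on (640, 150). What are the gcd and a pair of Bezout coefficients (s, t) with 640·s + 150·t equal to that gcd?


Euclidean algorithm on (640, 150) — divide until remainder is 0:
  640 = 4 · 150 + 40
  150 = 3 · 40 + 30
  40 = 1 · 30 + 10
  30 = 3 · 10 + 0
gcd(640, 150) = 10.
Track Bezout coefficients alongside the remainders: start with r₀ = 640 = a·1 + b·0 (s = 1, t = 0) and r₁ = 150 = a·0 + b·1 (s = 0, t = 1); each new remainder r_{k+1} = r_{k-1} − q_k·r_k inherits s_{k+1} = s_{k-1} − q_k·s_k, t_{k+1} = t_{k-1} − q_k·t_k, so r_k = a·s_k + b·t_k at every step:
  q = 4: r = 40, s = 1 − 4·0 = 1, t = 0 − 4·1 = -4  (check: 640·1 + 150·(-4) = 40)
  q = 3: r = 30, s = 0 − 3·1 = -3, t = 1 − 3·(-4) = 13  (check: 640·(-3) + 150·13 = 30)
  q = 1: r = 10, s = 1 − 1·(-3) = 4, t = -4 − 1·13 = -17  (check: 640·4 + 150·(-17) = 10)
The row with r = 10 (the gcd) gives the Bezout coefficients s = 4, t = -17.
Result: 640 · (4) + 150 · (-17) = 10.

gcd(640, 150) = 10; s = 4, t = -17 (check: 640·4 + 150·(-17) = 10).


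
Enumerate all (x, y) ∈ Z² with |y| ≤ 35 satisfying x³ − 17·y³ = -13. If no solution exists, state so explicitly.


The equation is x³ - 17y³ = -13. For fixed y, x³ = 17·y³ − 13, so a solution requires the RHS to be a perfect cube.
Strategy: iterate y from -35 to 35, compute RHS = 17·y³ − 13, and check whether it is a (positive or negative) perfect cube.
Check small values of y:
  y = 0: RHS = -13 is not a perfect cube.
  y = 1: RHS = 4 is not a perfect cube.
  y = -1: RHS = -30 is not a perfect cube.
  y = 2: RHS = 123 is not a perfect cube.
  y = -2: RHS = -149 is not a perfect cube.
  y = 3: RHS = 446 is not a perfect cube.
  y = -3: RHS = -472 is not a perfect cube.
Continuing the search up to |y| = 35 finds no solutions either.
No (x, y) in the scanned range satisfies the equation.

No integer solutions with |y| ≤ 35.


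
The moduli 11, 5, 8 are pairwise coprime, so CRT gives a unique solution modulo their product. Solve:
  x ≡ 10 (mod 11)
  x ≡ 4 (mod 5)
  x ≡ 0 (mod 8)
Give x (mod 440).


Moduli 11, 5, 8 are pairwise coprime; by CRT there is a unique solution modulo M = 11 · 5 · 8 = 440.
Solve pairwise, accumulating the modulus:
  Start with x ≡ 10 (mod 11).
  Combine with x ≡ 4 (mod 5): since gcd(11, 5) = 1, we get a unique residue mod 55.
    Write x = 10 + 11·t and substitute into x ≡ 4 (mod 5): 11·t ≡ 4 − 10 = -6 (mod 5).
    Reduce coefficients mod 5: 1·t ≡ 4 (mod 5).
    So t ≡ 4 (mod 5).
    Then x = 10 + 11·4 = 54, valid modulo lcm(11, 5) = 55: x ≡ 54 (mod 55).
  Combine with x ≡ 0 (mod 8): since gcd(55, 8) = 1, we get a unique residue mod 440.
    Write x = 54 + 55·t and substitute into x ≡ 0 (mod 8): 55·t ≡ 0 − 54 = -54 (mod 8).
    Reduce coefficients mod 8: 7·t ≡ 2 (mod 8).
    The inverse of 7 mod 8 is 7 (since 7·7 = 49 = 6·8 + 1), so t ≡ 7·2 = 14 ≡ 6 (mod 8).
    Then x = 54 + 55·6 = 384, valid modulo lcm(55, 8) = 440: x ≡ 384 (mod 440).
Verify: 384 mod 11 = 10 ✓, 384 mod 5 = 4 ✓, 384 mod 8 = 0 ✓.

x ≡ 384 (mod 440).


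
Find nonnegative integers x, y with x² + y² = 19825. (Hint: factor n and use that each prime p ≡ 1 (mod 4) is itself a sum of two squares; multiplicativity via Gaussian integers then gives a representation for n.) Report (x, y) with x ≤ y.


Step 1: Factor n = 19825 = 5^2 · 13 · 61.
Step 2: Check the mod-4 condition on each prime factor: 5 ≡ 1 (mod 4), exponent 2; 13 ≡ 1 (mod 4), exponent 1; 61 ≡ 1 (mod 4), exponent 1.
All primes ≡ 3 (mod 4) appear to even exponent (or don't appear), so by the two-squares theorem n IS expressible as a sum of two squares.
Step 3: Build a representation. Group n = k² · m with k = 5 and m = 13 · 61 = 793 (a product of primes ≡ 1 (mod 4)); a representation of m scales to one of n via (k·x)² + (k·y)² = k²(x² + y²). Each prime p ≡ 1 (mod 4) is itself a sum of two squares; find a² by testing p − a² for a perfect square:
  13: 13 − 1² = 12, 13 − 2² = 9 = 3² ⇒ 13 = 2² + 3².
  61: 61 − 1² = 60, 61 − 2² = 57, 61 − 3² = 52, 61 − 4² = 45, 61 − 5² = 36 = 6² ⇒ 61 = 5² + 6².
  Combine using the Brahmagupta–Fibonacci identity (a² + b²)(c² + d²) = (ac − bd)² + (ad + bc)² = (ac + bd)² + (ad − bc)²:
  13 · 61 = 793: from (2² + 3²)(5² + 6²), take (2·5 − 3·6, 2·6 + 3·5) = (10 − 18, 12 + 15) = (-8, 27); dropping signs (only squares matter) gives (8, 27); check 8² + 27² = 64 + 729 = 793 ✓.
  Scale by k = 5: (5·8, 5·27) = (40, 135).
Step 4: Order so x ≤ y and verify: 40² + 135² = 1600 + 18225 = 19825 = n. ✓

n = 19825 = 40² + 135² (one valid representation with x ≤ y).


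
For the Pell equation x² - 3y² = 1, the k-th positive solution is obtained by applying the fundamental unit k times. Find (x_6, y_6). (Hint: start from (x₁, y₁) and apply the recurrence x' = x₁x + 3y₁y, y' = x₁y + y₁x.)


Step 1: Find the fundamental solution (x₁, y₁) of x² - 3y² = 1.
  Expand √3 as a continued fraction. a₀ = ⌊√3⌋ = 1; iterate m_{k+1} = d_k·a_k − m_k, d_{k+1} = (3 − m_{k+1}²)/d_k, a_{k+1} = ⌊(a₀ + m_{k+1})/d_{k+1}⌋ (starting m₀ = 0, d₀ = 1), with convergents p_k = a_k·p_{k-1} + p_{k-2}, q_k = a_k·q_{k-1} + q_{k-2} (p₋₁ = 1, q₋₁ = 0):
  k = 0: a₀ = 1; p₀/q₀ = 1/1; p₀² − 3·q₀² = 1 − 3 = -2.
  k = 1: m = 1, d = 2, a = ⌊(1 + 1)/2⌋ = 1; p/q = (1·1 + 1)/(1·1 + 0) = 2/1; p² − 3·q² = 4 − 3 = 1.
  The first convergent with p² − 3·q² = 1 gives the fundamental solution (x₁, y₁) = (2, 1).
Step 2: Apply the recurrence (x_{n+1}, y_{n+1}) = (x₁x_n + 3y₁y_n, x₁y_n + y₁x_n) repeatedly.
  From (x_1, y_1) = (2, 1): x_2 = 2·2 + 3·1·1 = 7; y_2 = 2·1 + 1·2 = 4.
  From (x_2, y_2) = (7, 4): x_3 = 2·7 + 3·1·4 = 26; y_3 = 2·4 + 1·7 = 15.
  From (x_3, y_3) = (26, 15): x_4 = 2·26 + 3·1·15 = 97; y_4 = 2·15 + 1·26 = 56.
  From (x_4, y_4) = (97, 56): x_5 = 2·97 + 3·1·56 = 362; y_5 = 2·56 + 1·97 = 209.
  From (x_5, y_5) = (362, 209): x_6 = 2·362 + 3·1·209 = 1351; y_6 = 2·209 + 1·362 = 780.
Step 3: Verify x_6² - 3·y_6² = 1825201 - 1825200 = 1 (should be 1). ✓

(x_1, y_1) = (2, 1); (x_6, y_6) = (1351, 780).


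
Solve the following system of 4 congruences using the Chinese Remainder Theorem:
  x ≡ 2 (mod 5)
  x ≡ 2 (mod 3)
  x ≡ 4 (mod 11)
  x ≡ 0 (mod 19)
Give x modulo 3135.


Product of moduli M = 5 · 3 · 11 · 19 = 3135.
Merge one congruence at a time:
  Start: x ≡ 2 (mod 5).
  Combine with x ≡ 2 (mod 3); new modulus lcm = 15.
    Write x = 2 + 5·t and substitute into x ≡ 2 (mod 3): 5·t ≡ 2 − 2 = 0 (mod 3).
    Reduce coefficients mod 3: 2·t ≡ 0 (mod 3).
    The inverse of 2 mod 3 is 2 (since 2·2 = 4 = 1·3 + 1), so t ≡ 2·0 = 0 ≡ 0 (mod 3).
    Then x = 2 + 5·0 = 2, valid modulo lcm(5, 3) = 15: x ≡ 2 (mod 15).
  Combine with x ≡ 4 (mod 11); new modulus lcm = 165.
    Write x = 2 + 15·t and substitute into x ≡ 4 (mod 11): 15·t ≡ 4 − 2 = 2 (mod 11).
    Reduce coefficients mod 11: 4·t ≡ 2 (mod 11).
    The inverse of 4 mod 11 is 3 (since 4·3 = 12 = 1·11 + 1), so t ≡ 3·2 = 6 ≡ 6 (mod 11).
    Then x = 2 + 15·6 = 92, valid modulo lcm(15, 11) = 165: x ≡ 92 (mod 165).
  Combine with x ≡ 0 (mod 19); new modulus lcm = 3135.
    Write x = 92 + 165·t and substitute into x ≡ 0 (mod 19): 165·t ≡ 0 − 92 = -92 (mod 19).
    Reduce coefficients mod 19: 13·t ≡ 3 (mod 19).
    The inverse of 13 mod 19 is 3 (since 13·3 = 39 = 2·19 + 1), so t ≡ 3·3 = 9 ≡ 9 (mod 19).
    Then x = 92 + 165·9 = 1577, valid modulo lcm(165, 19) = 3135: x ≡ 1577 (mod 3135).
Verify against each original: 1577 mod 5 = 2, 1577 mod 3 = 2, 1577 mod 11 = 4, 1577 mod 19 = 0.

x ≡ 1577 (mod 3135).


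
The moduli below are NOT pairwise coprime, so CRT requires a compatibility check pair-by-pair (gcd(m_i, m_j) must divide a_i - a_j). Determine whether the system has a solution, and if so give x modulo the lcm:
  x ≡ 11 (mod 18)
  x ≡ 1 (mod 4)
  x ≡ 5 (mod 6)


Moduli 18, 4, 6 are not pairwise coprime, so CRT works modulo lcm(m_i) when all pairwise compatibility conditions hold.
Pairwise compatibility: gcd(m_i, m_j) must divide a_i - a_j for every pair.
Merge one congruence at a time:
  Start: x ≡ 11 (mod 18).
  Combine with x ≡ 1 (mod 4): gcd(18, 4) = 2; 1 - 11 = -10, which IS divisible by 2, so compatible.
    Write x = 11 + 18·t and substitute into x ≡ 1 (mod 4): 18·t ≡ 1 − 11 = -10 (mod 4).
    Divide the congruence (and modulus) by g = 2: 9·t ≡ -5 (mod 2).
    Reduce coefficients mod 2: 1·t ≡ 1 (mod 2).
    So t ≡ 1 (mod 2).
    Then x = 11 + 18·1 = 29, valid modulo lcm(18, 4) = 36: x ≡ 29 (mod 36).
  Combine with x ≡ 5 (mod 6): gcd(36, 6) = 6; 5 - 29 = -24, which IS divisible by 6, so compatible.
    Write x = 29 + 36·t and substitute into x ≡ 5 (mod 6): 36·t ≡ 5 − 29 = -24 (mod 6).
    Divide the congruence (and modulus) by g = 6: 6·t ≡ -4 (mod 1).
    Modulo 1 every t works; take t = 0.
    Then x = 29 + 36·0 = 29, valid modulo lcm(36, 6) = 36: x ≡ 29 (mod 36).
Verify: 29 mod 18 = 11, 29 mod 4 = 1, 29 mod 6 = 5.

x ≡ 29 (mod 36).


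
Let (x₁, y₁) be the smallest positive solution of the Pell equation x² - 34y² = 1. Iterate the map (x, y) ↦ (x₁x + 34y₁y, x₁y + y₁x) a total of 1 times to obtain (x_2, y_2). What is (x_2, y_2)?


Step 1: Find the fundamental solution (x₁, y₁) of x² - 34y² = 1.
  Expand √34 as a continued fraction. a₀ = ⌊√34⌋ = 5; iterate m_{k+1} = d_k·a_k − m_k, d_{k+1} = (34 − m_{k+1}²)/d_k, a_{k+1} = ⌊(a₀ + m_{k+1})/d_{k+1}⌋ (starting m₀ = 0, d₀ = 1), with convergents p_k = a_k·p_{k-1} + p_{k-2}, q_k = a_k·q_{k-1} + q_{k-2} (p₋₁ = 1, q₋₁ = 0):
  k = 0: a₀ = 5; p₀/q₀ = 5/1; p₀² − 34·q₀² = 25 − 34 = -9.
  k = 1: m = 5, d = 9, a = ⌊(5 + 5)/9⌋ = 1; p/q = (1·5 + 1)/(1·1 + 0) = 6/1; p² − 34·q² = 36 − 34 = 2.
  k = 2: m = 4, d = 2, a = ⌊(5 + 4)/2⌋ = 4; p/q = (4·6 + 5)/(4·1 + 1) = 29/5; p² − 34·q² = 841 − 850 = -9.
  k = 3: m = 4, d = 9, a = ⌊(5 + 4)/9⌋ = 1; p/q = (1·29 + 6)/(1·5 + 1) = 35/6; p² − 34·q² = 1225 − 1224 = 1.
  The first convergent with p² − 34·q² = 1 gives the fundamental solution (x₁, y₁) = (35, 6).
Step 2: Apply the recurrence (x_{n+1}, y_{n+1}) = (x₁x_n + 34y₁y_n, x₁y_n + y₁x_n) repeatedly.
  From (x_1, y_1) = (35, 6): x_2 = 35·35 + 34·6·6 = 2449; y_2 = 35·6 + 6·35 = 420.
Step 3: Verify x_2² - 34·y_2² = 5997601 - 5997600 = 1 (should be 1). ✓

(x_1, y_1) = (35, 6); (x_2, y_2) = (2449, 420).


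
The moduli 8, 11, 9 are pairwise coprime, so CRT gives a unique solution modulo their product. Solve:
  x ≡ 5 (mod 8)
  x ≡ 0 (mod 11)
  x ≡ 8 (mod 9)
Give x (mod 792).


Moduli 8, 11, 9 are pairwise coprime; by CRT there is a unique solution modulo M = 8 · 11 · 9 = 792.
Solve pairwise, accumulating the modulus:
  Start with x ≡ 5 (mod 8).
  Combine with x ≡ 0 (mod 11): since gcd(8, 11) = 1, we get a unique residue mod 88.
    Write x = 5 + 8·t and substitute into x ≡ 0 (mod 11): 8·t ≡ 0 − 5 = -5 (mod 11).
    Reduce coefficients mod 11: 8·t ≡ 6 (mod 11).
    The inverse of 8 mod 11 is 7 (since 8·7 = 56 = 5·11 + 1), so t ≡ 7·6 = 42 ≡ 9 (mod 11).
    Then x = 5 + 8·9 = 77, valid modulo lcm(8, 11) = 88: x ≡ 77 (mod 88).
  Combine with x ≡ 8 (mod 9): since gcd(88, 9) = 1, we get a unique residue mod 792.
    Write x = 77 + 88·t and substitute into x ≡ 8 (mod 9): 88·t ≡ 8 − 77 = -69 (mod 9).
    Reduce coefficients mod 9: 7·t ≡ 3 (mod 9).
    The inverse of 7 mod 9 is 4 (since 7·4 = 28 = 3·9 + 1), so t ≡ 4·3 = 12 ≡ 3 (mod 9).
    Then x = 77 + 88·3 = 341, valid modulo lcm(88, 9) = 792: x ≡ 341 (mod 792).
Verify: 341 mod 8 = 5 ✓, 341 mod 11 = 0 ✓, 341 mod 9 = 8 ✓.

x ≡ 341 (mod 792).


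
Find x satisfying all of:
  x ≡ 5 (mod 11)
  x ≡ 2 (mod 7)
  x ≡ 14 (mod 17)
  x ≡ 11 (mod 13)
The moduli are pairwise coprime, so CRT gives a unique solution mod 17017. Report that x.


Product of moduli M = 11 · 7 · 17 · 13 = 17017.
Merge one congruence at a time:
  Start: x ≡ 5 (mod 11).
  Combine with x ≡ 2 (mod 7); new modulus lcm = 77.
    Write x = 5 + 11·t and substitute into x ≡ 2 (mod 7): 11·t ≡ 2 − 5 = -3 (mod 7).
    Reduce coefficients mod 7: 4·t ≡ 4 (mod 7).
    The inverse of 4 mod 7 is 2 (since 4·2 = 8 = 1·7 + 1), so t ≡ 2·4 = 8 ≡ 1 (mod 7).
    Then x = 5 + 11·1 = 16, valid modulo lcm(11, 7) = 77: x ≡ 16 (mod 77).
  Combine with x ≡ 14 (mod 17); new modulus lcm = 1309.
    Write x = 16 + 77·t and substitute into x ≡ 14 (mod 17): 77·t ≡ 14 − 16 = -2 (mod 17).
    Reduce coefficients mod 17: 9·t ≡ 15 (mod 17).
    The inverse of 9 mod 17 is 2 (since 9·2 = 18 = 1·17 + 1), so t ≡ 2·15 = 30 ≡ 13 (mod 17).
    Then x = 16 + 77·13 = 1017, valid modulo lcm(77, 17) = 1309: x ≡ 1017 (mod 1309).
  Combine with x ≡ 11 (mod 13); new modulus lcm = 17017.
    Write x = 1017 + 1309·t and substitute into x ≡ 11 (mod 13): 1309·t ≡ 11 − 1017 = -1006 (mod 13).
    Reduce coefficients mod 13: 9·t ≡ 8 (mod 13).
    The inverse of 9 mod 13 is 3 (since 9·3 = 27 = 2·13 + 1), so t ≡ 3·8 = 24 ≡ 11 (mod 13).
    Then x = 1017 + 1309·11 = 15416, valid modulo lcm(1309, 13) = 17017: x ≡ 15416 (mod 17017).
Verify against each original: 15416 mod 11 = 5, 15416 mod 7 = 2, 15416 mod 17 = 14, 15416 mod 13 = 11.

x ≡ 15416 (mod 17017).


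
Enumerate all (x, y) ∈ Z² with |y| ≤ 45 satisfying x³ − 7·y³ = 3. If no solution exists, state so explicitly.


The equation is x³ - 7y³ = 3. For fixed y, x³ = 7·y³ + 3, so a solution requires the RHS to be a perfect cube.
Strategy: iterate y from -45 to 45, compute RHS = 7·y³ + 3, and check whether it is a (positive or negative) perfect cube.
Check small values of y:
  y = 0: RHS = 3 is not a perfect cube.
  y = 1: RHS = 10 is not a perfect cube.
  y = -1: RHS = -4 is not a perfect cube.
  y = 2: RHS = 59 is not a perfect cube.
  y = -2: RHS = -53 is not a perfect cube.
  y = 3: RHS = 192 is not a perfect cube.
  y = -3: RHS = -186 is not a perfect cube.
Continuing the search up to |y| = 45 finds no solutions either.
No (x, y) in the scanned range satisfies the equation.

No integer solutions with |y| ≤ 45.


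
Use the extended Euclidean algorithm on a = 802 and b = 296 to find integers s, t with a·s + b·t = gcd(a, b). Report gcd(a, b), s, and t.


Euclidean algorithm on (802, 296) — divide until remainder is 0:
  802 = 2 · 296 + 210
  296 = 1 · 210 + 86
  210 = 2 · 86 + 38
  86 = 2 · 38 + 10
  38 = 3 · 10 + 8
  10 = 1 · 8 + 2
  8 = 4 · 2 + 0
gcd(802, 296) = 2.
Track Bezout coefficients alongside the remainders: start with r₀ = 802 = a·1 + b·0 (s = 1, t = 0) and r₁ = 296 = a·0 + b·1 (s = 0, t = 1); each new remainder r_{k+1} = r_{k-1} − q_k·r_k inherits s_{k+1} = s_{k-1} − q_k·s_k, t_{k+1} = t_{k-1} − q_k·t_k, so r_k = a·s_k + b·t_k at every step:
  q = 2: r = 210, s = 1 − 2·0 = 1, t = 0 − 2·1 = -2  (check: 802·1 + 296·(-2) = 210)
  q = 1: r = 86, s = 0 − 1·1 = -1, t = 1 − 1·(-2) = 3  (check: 802·(-1) + 296·3 = 86)
  q = 2: r = 38, s = 1 − 2·(-1) = 3, t = -2 − 2·3 = -8  (check: 802·3 + 296·(-8) = 38)
  q = 2: r = 10, s = -1 − 2·3 = -7, t = 3 − 2·(-8) = 19  (check: 802·(-7) + 296·19 = 10)
  q = 3: r = 8, s = 3 − 3·(-7) = 24, t = -8 − 3·19 = -65  (check: 802·24 + 296·(-65) = 8)
  q = 1: r = 2, s = -7 − 1·24 = -31, t = 19 − 1·(-65) = 84  (check: 802·(-31) + 296·84 = 2)
The row with r = 2 (the gcd) gives the Bezout coefficients s = -31, t = 84.
Result: 802 · (-31) + 296 · (84) = 2.

gcd(802, 296) = 2; s = -31, t = 84 (check: 802·(-31) + 296·84 = 2).


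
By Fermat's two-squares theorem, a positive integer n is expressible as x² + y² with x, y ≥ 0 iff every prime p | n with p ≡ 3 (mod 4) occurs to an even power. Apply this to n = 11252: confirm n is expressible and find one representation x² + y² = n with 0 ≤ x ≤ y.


Step 1: Factor n = 11252 = 2^2 · 29 · 97.
Step 2: Check the mod-4 condition on each prime factor: 2 = 2 (special); 29 ≡ 1 (mod 4), exponent 1; 97 ≡ 1 (mod 4), exponent 1.
All primes ≡ 3 (mod 4) appear to even exponent (or don't appear), so by the two-squares theorem n IS expressible as a sum of two squares.
Step 3: Build a representation. Group n = k² · m with k = 2 and m = 29 · 97 = 2813 (a product of primes ≡ 1 (mod 4)); a representation of m scales to one of n via (k·x)² + (k·y)² = k²(x² + y²). Each prime p ≡ 1 (mod 4) is itself a sum of two squares; find a² by testing p − a² for a perfect square:
  29: 29 − 1² = 28, 29 − 2² = 25 = 5² ⇒ 29 = 2² + 5².
  97: 97 − 1² = 96, 97 − 2² = 93, 97 − 3² = 88, 97 − 4² = 81 = 9² ⇒ 97 = 4² + 9².
  Combine using the Brahmagupta–Fibonacci identity (a² + b²)(c² + d²) = (ac − bd)² + (ad + bc)² = (ac + bd)² + (ad − bc)²:
  29 · 97 = 2813: from (2² + 5²)(4² + 9²), take (2·4 − 5·9, 2·9 + 5·4) = (8 − 45, 18 + 20) = (-37, 38); dropping signs (only squares matter) gives (37, 38); check 37² + 38² = 1369 + 1444 = 2813 ✓.
  Scale by k = 2: (2·37, 2·38) = (74, 76).
Step 4: Order so x ≤ y and verify: 74² + 76² = 5476 + 5776 = 11252 = n. ✓

n = 11252 = 74² + 76² (one valid representation with x ≤ y).


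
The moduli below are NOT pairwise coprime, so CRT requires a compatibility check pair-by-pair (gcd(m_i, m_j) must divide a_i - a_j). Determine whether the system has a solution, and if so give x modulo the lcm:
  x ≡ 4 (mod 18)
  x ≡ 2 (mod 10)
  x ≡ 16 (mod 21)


Moduli 18, 10, 21 are not pairwise coprime, so CRT works modulo lcm(m_i) when all pairwise compatibility conditions hold.
Pairwise compatibility: gcd(m_i, m_j) must divide a_i - a_j for every pair.
Merge one congruence at a time:
  Start: x ≡ 4 (mod 18).
  Combine with x ≡ 2 (mod 10): gcd(18, 10) = 2; 2 - 4 = -2, which IS divisible by 2, so compatible.
    Write x = 4 + 18·t and substitute into x ≡ 2 (mod 10): 18·t ≡ 2 − 4 = -2 (mod 10).
    Divide the congruence (and modulus) by g = 2: 9·t ≡ -1 (mod 5).
    Reduce coefficients mod 5: 4·t ≡ 4 (mod 5).
    The inverse of 4 mod 5 is 4 (since 4·4 = 16 = 3·5 + 1), so t ≡ 4·4 = 16 ≡ 1 (mod 5).
    Then x = 4 + 18·1 = 22, valid modulo lcm(18, 10) = 90: x ≡ 22 (mod 90).
  Combine with x ≡ 16 (mod 21): gcd(90, 21) = 3; 16 - 22 = -6, which IS divisible by 3, so compatible.
    Write x = 22 + 90·t and substitute into x ≡ 16 (mod 21): 90·t ≡ 16 − 22 = -6 (mod 21).
    Divide the congruence (and modulus) by g = 3: 30·t ≡ -2 (mod 7).
    Reduce coefficients mod 7: 2·t ≡ 5 (mod 7).
    The inverse of 2 mod 7 is 4 (since 2·4 = 8 = 1·7 + 1), so t ≡ 4·5 = 20 ≡ 6 (mod 7).
    Then x = 22 + 90·6 = 562, valid modulo lcm(90, 21) = 630: x ≡ 562 (mod 630).
Verify: 562 mod 18 = 4, 562 mod 10 = 2, 562 mod 21 = 16.

x ≡ 562 (mod 630).


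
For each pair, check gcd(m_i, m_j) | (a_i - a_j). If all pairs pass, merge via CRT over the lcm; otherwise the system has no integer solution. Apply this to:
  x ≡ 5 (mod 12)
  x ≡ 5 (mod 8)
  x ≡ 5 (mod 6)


Moduli 12, 8, 6 are not pairwise coprime, so CRT works modulo lcm(m_i) when all pairwise compatibility conditions hold.
Pairwise compatibility: gcd(m_i, m_j) must divide a_i - a_j for every pair.
Merge one congruence at a time:
  Start: x ≡ 5 (mod 12).
  Combine with x ≡ 5 (mod 8): gcd(12, 8) = 4; 5 - 5 = 0, which IS divisible by 4, so compatible.
    Write x = 5 + 12·t and substitute into x ≡ 5 (mod 8): 12·t ≡ 5 − 5 = 0 (mod 8).
    Divide the congruence (and modulus) by g = 4: 3·t ≡ 0 (mod 2).
    Reduce coefficients mod 2: 1·t ≡ 0 (mod 2).
    So t ≡ 0 (mod 2).
    Then x = 5 + 12·0 = 5, valid modulo lcm(12, 8) = 24: x ≡ 5 (mod 24).
  Combine with x ≡ 5 (mod 6): gcd(24, 6) = 6; 5 - 5 = 0, which IS divisible by 6, so compatible.
    Write x = 5 + 24·t and substitute into x ≡ 5 (mod 6): 24·t ≡ 5 − 5 = 0 (mod 6).
    Divide the congruence (and modulus) by g = 6: 4·t ≡ 0 (mod 1).
    Modulo 1 every t works; take t = 0.
    Then x = 5 + 24·0 = 5, valid modulo lcm(24, 6) = 24: x ≡ 5 (mod 24).
Verify: 5 mod 12 = 5, 5 mod 8 = 5, 5 mod 6 = 5.

x ≡ 5 (mod 24).


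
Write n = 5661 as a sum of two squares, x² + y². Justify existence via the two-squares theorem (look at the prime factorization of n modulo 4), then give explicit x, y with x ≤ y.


Step 1: Factor n = 5661 = 3^2 · 17 · 37.
Step 2: Check the mod-4 condition on each prime factor: 3 ≡ 3 (mod 4), exponent 2 (must be even); 17 ≡ 1 (mod 4), exponent 1; 37 ≡ 1 (mod 4), exponent 1.
All primes ≡ 3 (mod 4) appear to even exponent (or don't appear), so by the two-squares theorem n IS expressible as a sum of two squares.
Step 3: Build a representation. Group n = k² · m with k = 3 and m = 17 · 37 = 629 (a product of primes ≡ 1 (mod 4)); a representation of m scales to one of n via (k·x)² + (k·y)² = k²(x² + y²). Each prime p ≡ 1 (mod 4) is itself a sum of two squares; find a² by testing p − a² for a perfect square:
  17: 17 − 1² = 16 = 4² ⇒ 17 = 1² + 4².
  37: 37 − 1² = 36 = 6² ⇒ 37 = 1² + 6².
  Combine using the Brahmagupta–Fibonacci identity (a² + b²)(c² + d²) = (ac − bd)² + (ad + bc)² = (ac + bd)² + (ad − bc)²:
  17 · 37 = 629: from (1² + 4²)(1² + 6²), take (1·1 − 4·6, 1·6 + 4·1) = (1 − 24, 6 + 4) = (-23, 10); dropping signs (only squares matter) gives (23, 10); check 23² + 10² = 529 + 100 = 629 ✓.
  Scale by k = 3: (3·23, 3·10) = (69, 30).
Step 4: Order so x ≤ y and verify: 30² + 69² = 900 + 4761 = 5661 = n. ✓

n = 5661 = 30² + 69² (one valid representation with x ≤ y).


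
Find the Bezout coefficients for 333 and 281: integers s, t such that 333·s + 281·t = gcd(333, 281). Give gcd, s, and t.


Euclidean algorithm on (333, 281) — divide until remainder is 0:
  333 = 1 · 281 + 52
  281 = 5 · 52 + 21
  52 = 2 · 21 + 10
  21 = 2 · 10 + 1
  10 = 10 · 1 + 0
gcd(333, 281) = 1.
Track Bezout coefficients alongside the remainders: start with r₀ = 333 = a·1 + b·0 (s = 1, t = 0) and r₁ = 281 = a·0 + b·1 (s = 0, t = 1); each new remainder r_{k+1} = r_{k-1} − q_k·r_k inherits s_{k+1} = s_{k-1} − q_k·s_k, t_{k+1} = t_{k-1} − q_k·t_k, so r_k = a·s_k + b·t_k at every step:
  q = 1: r = 52, s = 1 − 1·0 = 1, t = 0 − 1·1 = -1  (check: 333·1 + 281·(-1) = 52)
  q = 5: r = 21, s = 0 − 5·1 = -5, t = 1 − 5·(-1) = 6  (check: 333·(-5) + 281·6 = 21)
  q = 2: r = 10, s = 1 − 2·(-5) = 11, t = -1 − 2·6 = -13  (check: 333·11 + 281·(-13) = 10)
  q = 2: r = 1, s = -5 − 2·11 = -27, t = 6 − 2·(-13) = 32  (check: 333·(-27) + 281·32 = 1)
The row with r = 1 (the gcd) gives the Bezout coefficients s = -27, t = 32.
Result: 333 · (-27) + 281 · (32) = 1.

gcd(333, 281) = 1; s = -27, t = 32 (check: 333·(-27) + 281·32 = 1).


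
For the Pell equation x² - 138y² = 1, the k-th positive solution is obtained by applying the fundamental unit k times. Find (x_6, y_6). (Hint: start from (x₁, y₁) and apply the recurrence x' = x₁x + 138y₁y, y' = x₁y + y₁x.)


Step 1: Find the fundamental solution (x₁, y₁) of x² - 138y² = 1.
  Expand √138 as a continued fraction. a₀ = ⌊√138⌋ = 11; iterate m_{k+1} = d_k·a_k − m_k, d_{k+1} = (138 − m_{k+1}²)/d_k, a_{k+1} = ⌊(a₀ + m_{k+1})/d_{k+1}⌋ (starting m₀ = 0, d₀ = 1), with convergents p_k = a_k·p_{k-1} + p_{k-2}, q_k = a_k·q_{k-1} + q_{k-2} (p₋₁ = 1, q₋₁ = 0):
  k = 0: a₀ = 11; p₀/q₀ = 11/1; p₀² − 138·q₀² = 121 − 138 = -17.
  k = 1: m = 11, d = 17, a = ⌊(11 + 11)/17⌋ = 1; p/q = (1·11 + 1)/(1·1 + 0) = 12/1; p² − 138·q² = 144 − 138 = 6.
  k = 2: m = 6, d = 6, a = ⌊(11 + 6)/6⌋ = 2; p/q = (2·12 + 11)/(2·1 + 1) = 35/3; p² − 138·q² = 1225 − 1242 = -17.
  k = 3: m = 6, d = 17, a = ⌊(11 + 6)/17⌋ = 1; p/q = (1·35 + 12)/(1·3 + 1) = 47/4; p² − 138·q² = 2209 − 2208 = 1.
  The first convergent with p² − 138·q² = 1 gives the fundamental solution (x₁, y₁) = (47, 4).
Step 2: Apply the recurrence (x_{n+1}, y_{n+1}) = (x₁x_n + 138y₁y_n, x₁y_n + y₁x_n) repeatedly.
  From (x_1, y_1) = (47, 4): x_2 = 47·47 + 138·4·4 = 4417; y_2 = 47·4 + 4·47 = 376.
  From (x_2, y_2) = (4417, 376): x_3 = 47·4417 + 138·4·376 = 415151; y_3 = 47·376 + 4·4417 = 35340.
  From (x_3, y_3) = (415151, 35340): x_4 = 47·415151 + 138·4·35340 = 39019777; y_4 = 47·35340 + 4·415151 = 3321584.
  From (x_4, y_4) = (39019777, 3321584): x_5 = 47·39019777 + 138·4·3321584 = 3667443887; y_5 = 47·3321584 + 4·39019777 = 312193556.
  From (x_5, y_5) = (3667443887, 312193556): x_6 = 47·3667443887 + 138·4·312193556 = 344700705601; y_6 = 47·312193556 + 4·3667443887 = 29342872680.
Step 3: Verify x_6² - 138·y_6² = 118818576441827272771201 - 118818576441827272771200 = 1 (should be 1). ✓

(x_1, y_1) = (47, 4); (x_6, y_6) = (344700705601, 29342872680).


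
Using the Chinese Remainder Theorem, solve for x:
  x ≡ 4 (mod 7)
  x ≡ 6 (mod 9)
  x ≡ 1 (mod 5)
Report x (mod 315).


Moduli 7, 9, 5 are pairwise coprime; by CRT there is a unique solution modulo M = 7 · 9 · 5 = 315.
Solve pairwise, accumulating the modulus:
  Start with x ≡ 4 (mod 7).
  Combine with x ≡ 6 (mod 9): since gcd(7, 9) = 1, we get a unique residue mod 63.
    Write x = 4 + 7·t and substitute into x ≡ 6 (mod 9): 7·t ≡ 6 − 4 = 2 (mod 9).
    The inverse of 7 mod 9 is 4 (since 7·4 = 28 = 3·9 + 1), so t ≡ 4·2 = 8 ≡ 8 (mod 9).
    Then x = 4 + 7·8 = 60, valid modulo lcm(7, 9) = 63: x ≡ 60 (mod 63).
  Combine with x ≡ 1 (mod 5): since gcd(63, 5) = 1, we get a unique residue mod 315.
    Write x = 60 + 63·t and substitute into x ≡ 1 (mod 5): 63·t ≡ 1 − 60 = -59 (mod 5).
    Reduce coefficients mod 5: 3·t ≡ 1 (mod 5).
    The inverse of 3 mod 5 is 2 (since 3·2 = 6 = 1·5 + 1), so t ≡ 2·1 = 2 ≡ 2 (mod 5).
    Then x = 60 + 63·2 = 186, valid modulo lcm(63, 5) = 315: x ≡ 186 (mod 315).
Verify: 186 mod 7 = 4 ✓, 186 mod 9 = 6 ✓, 186 mod 5 = 1 ✓.

x ≡ 186 (mod 315).


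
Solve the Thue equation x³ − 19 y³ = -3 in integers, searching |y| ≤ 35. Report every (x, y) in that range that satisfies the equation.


The equation is x³ - 19y³ = -3. For fixed y, x³ = 19·y³ − 3, so a solution requires the RHS to be a perfect cube.
Strategy: iterate y from -35 to 35, compute RHS = 19·y³ − 3, and check whether it is a (positive or negative) perfect cube.
Check small values of y:
  y = 0: RHS = -3 is not a perfect cube.
  y = 1: RHS = 16 is not a perfect cube.
  y = -1: RHS = -22 is not a perfect cube.
  y = 2: RHS = 149 is not a perfect cube.
  y = -2: RHS = -155 is not a perfect cube.
  y = 3: RHS = 510 is not a perfect cube.
  y = -3: RHS = -516 is not a perfect cube.
Continuing the search up to |y| = 35 finds no solutions either.
No (x, y) in the scanned range satisfies the equation.

No integer solutions with |y| ≤ 35.
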